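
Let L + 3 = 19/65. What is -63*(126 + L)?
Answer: -504882/65 ≈ -7767.4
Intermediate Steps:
L = -176/65 (L = -3 + 19/65 = -176/65 ≈ -2.7077)
-63*(126 + L) = -63*(126 - 176/65) = -63*8014/65 = -504882/65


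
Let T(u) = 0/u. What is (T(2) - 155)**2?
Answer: 24025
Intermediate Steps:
T(u) = 0
(T(2) - 155)**2 = (0 - 155)**2 = (-155)**2 = 24025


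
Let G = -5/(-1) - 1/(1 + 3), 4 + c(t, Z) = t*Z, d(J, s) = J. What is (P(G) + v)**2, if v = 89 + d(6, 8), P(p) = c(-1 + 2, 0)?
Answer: 8281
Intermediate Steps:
c(t, Z) = -4 + Z*t (c(t, Z) = -4 + t*Z = -4 + Z*t)
G = 19/4 (G = -5*(-1) - 1/4 = 5 - 1*1/4 = 5 - 1/4 = 19/4 ≈ 4.7500)
P(p) = -4 (P(p) = -4 + 0*(-1 + 2) = -4 + 0*1 = -4 + 0 = -4)
v = 95 (v = 89 + 6 = 95)
(P(G) + v)**2 = (-4 + 95)**2 = 91**2 = 8281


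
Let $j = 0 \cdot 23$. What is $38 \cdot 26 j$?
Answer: $0$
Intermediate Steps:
$j = 0$
$38 \cdot 26 j = 38 \cdot 26 \cdot 0 = 988 \cdot 0 = 0$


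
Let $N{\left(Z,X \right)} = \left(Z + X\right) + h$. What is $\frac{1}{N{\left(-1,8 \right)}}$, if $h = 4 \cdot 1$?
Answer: $\frac{1}{11} \approx 0.090909$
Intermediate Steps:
$h = 4$
$N{\left(Z,X \right)} = 4 + X + Z$ ($N{\left(Z,X \right)} = \left(Z + X\right) + 4 = \left(X + Z\right) + 4 = 4 + X + Z$)
$\frac{1}{N{\left(-1,8 \right)}} = \frac{1}{4 + 8 - 1} = \frac{1}{11}$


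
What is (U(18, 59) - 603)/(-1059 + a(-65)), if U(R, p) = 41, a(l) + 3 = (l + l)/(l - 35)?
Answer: 5620/10607 ≈ 0.52984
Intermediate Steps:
a(l) = -3 + 2*l/(-35 + l) (a(l) = -3 + (l + l)/(l - 35) = -3 + (2*l)/(-35 + l) = -3 + 2*l/(-35 + l))
(U(18, 59) - 603)/(-1059 + a(-65)) = (41 - 603)/(-1059 + (105 - 1*(-65))/(-35 - 65)) = -562/(-1059 + (105 + 65)/(-100)) = -562/(-1059 - 1/100*170) = -562/(-1059 - 17/10) = -562/(-10607/10) = -562*(-10/10607) = 5620/10607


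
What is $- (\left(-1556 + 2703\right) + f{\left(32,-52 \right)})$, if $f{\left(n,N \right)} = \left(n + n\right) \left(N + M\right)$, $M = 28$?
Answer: $389$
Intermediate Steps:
$f{\left(n,N \right)} = 2 n \left(28 + N\right)$ ($f{\left(n,N \right)} = \left(n + n\right) \left(N + 28\right) = 2 n \left(28 + N\right)$)
$- (\left(-1556 + 2703\right) + f{\left(32,-52 \right)}) = - (\left(-1556 + 2703\right) + 2 \cdot 32 \left(28 - 52\right)) = - (1147 + 2 \cdot 32 \left(-24\right)) = - (1147 - 1536) = \left(-1\right) \left(-389\right) = 389$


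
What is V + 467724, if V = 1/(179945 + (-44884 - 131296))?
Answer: 1760980861/3765 ≈ 4.6772e+5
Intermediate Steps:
V = 1/3765 (V = 1/(179945 - 176180) = 1/3765 ≈ 0.00026560)
V + 467724 = 1/3765 + 467724 = 1760980861/3765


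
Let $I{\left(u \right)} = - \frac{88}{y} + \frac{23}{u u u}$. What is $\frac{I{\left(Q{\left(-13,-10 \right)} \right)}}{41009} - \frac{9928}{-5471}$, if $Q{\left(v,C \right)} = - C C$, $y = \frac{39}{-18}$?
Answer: $\frac{5295674262364171}{2916683107000000} \approx 1.8156$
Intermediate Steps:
$y = - \frac{13}{6}$ ($y = 39 \left(- \frac{1}{18}\right) = - \frac{13}{6} \approx -2.1667$)
$Q{\left(v,C \right)} = - C^{2}$
$I{\left(u \right)} = \frac{528}{13} + \frac{23}{u^{3}}$ ($I{\left(u \right)} = - \frac{88}{- \frac{13}{6}} + \frac{23}{u u u} = \left(-88\right) \left(- \frac{6}{13}\right) + \frac{23}{u^{2} u} = \frac{528}{13} + \frac{23}{u^{3}}$)
$\frac{I{\left(Q{\left(-13,-10 \right)} \right)}}{41009} - \frac{9928}{-5471} = \frac{\frac{528}{13} + \frac{23}{-1000000}}{41009} - \frac{9928}{-5471} = \left(\frac{528}{13} + \frac{23}{-1000000}\right) \frac{1}{41009} - - \frac{9928}{5471} = \left(\frac{528}{13} + \frac{23}{-1000000}\right) \frac{1}{41009} + \frac{9928}{5471} = \left(\frac{528}{13} + 23 \left(- \frac{1}{1000000}\right)\right) \frac{1}{41009} + \frac{9928}{5471} = \left(\frac{528}{13} - \frac{23}{1000000}\right) \frac{1}{41009} + \frac{9928}{5471} = \frac{527999701}{13000000} \cdot \frac{1}{41009} + \frac{9928}{5471} = \frac{527999701}{533117000000} + \frac{9928}{5471} = \frac{5295674262364171}{2916683107000000}$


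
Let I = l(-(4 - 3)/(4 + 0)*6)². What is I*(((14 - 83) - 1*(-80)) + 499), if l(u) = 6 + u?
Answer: 20655/2 ≈ 10328.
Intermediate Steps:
I = 81/4 (I = (6 - (4 - 3)/(4 + 0)*6)² = (6 - 1/4*6)² = (6 - 1*¼*6)² = (6 - ¼*6)² = (6 - 3/2)² = (9/2)² = 81/4 ≈ 20.250)
I*(((14 - 83) - 1*(-80)) + 499) = 81*(((14 - 83) - 1*(-80)) + 499)/4 = 81*((-69 + 80) + 499)/4 = 81*(11 + 499)/4 = (81/4)*510 = 20655/2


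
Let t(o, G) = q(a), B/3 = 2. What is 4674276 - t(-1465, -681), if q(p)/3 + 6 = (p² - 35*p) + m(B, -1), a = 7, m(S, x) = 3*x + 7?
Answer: 4674870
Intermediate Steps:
B = 6 (B = 3*2 = 6)
m(S, x) = 7 + 3*x
q(p) = -6 - 105*p + 3*p² (q(p) = -18 + 3*((p² - 35*p) + (7 + 3*(-1))) = -18 + 3*((p² - 35*p) + (7 - 3)) = -18 + 3*((p² - 35*p) + 4) = -18 + 3*(4 + p² - 35*p) = -18 + (12 - 105*p + 3*p²) = -6 - 105*p + 3*p²)
t(o, G) = -594 (t(o, G) = -6 - 105*7 + 3*7² = -6 - 735 + 3*49 = -6 - 735 + 147 = -594)
4674276 - t(-1465, -681) = 4674276 - 1*(-594) = 4674276 + 594 = 4674870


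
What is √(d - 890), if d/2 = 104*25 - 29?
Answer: 2*√1063 ≈ 65.207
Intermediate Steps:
d = 5142 (d = 2*(104*25 - 29) = 2*(2600 - 29) = 2*2571 = 5142)
√(d - 890) = √(5142 - 890) = √4252 = 2*√1063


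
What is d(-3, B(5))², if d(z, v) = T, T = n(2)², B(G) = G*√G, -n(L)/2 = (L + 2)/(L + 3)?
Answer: 4096/625 ≈ 6.5536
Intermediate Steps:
n(L) = -2*(2 + L)/(3 + L) (n(L) = -2*(L + 2)/(L + 3) = -2*(2 + L)/(3 + L))
B(G) = G^(3/2)
T = 64/25 (T = (2*(-2 - 1*2)/(3 + 2))² = (2*(-2 - 2)/5)² = (2*(⅕)*(-4))² = (-8/5)² = 64/25 ≈ 2.5600)
d(z, v) = 64/25
d(-3, B(5))² = (64/25)² = 4096/625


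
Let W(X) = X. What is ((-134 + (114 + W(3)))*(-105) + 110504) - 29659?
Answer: 82630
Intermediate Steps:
((-134 + (114 + W(3)))*(-105) + 110504) - 29659 = ((-134 + (114 + 3))*(-105) + 110504) - 29659 = ((-134 + 117)*(-105) + 110504) - 29659 = (-17*(-105) + 110504) - 29659 = (1785 + 110504) - 29659 = 112289 - 29659 = 82630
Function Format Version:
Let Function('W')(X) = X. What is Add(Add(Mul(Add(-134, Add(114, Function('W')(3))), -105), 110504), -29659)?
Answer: 82630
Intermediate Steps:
Add(Add(Mul(Add(-134, Add(114, Function('W')(3))), -105), 110504), -29659) = Add(Add(Mul(Add(-134, Add(114, 3)), -105), 110504), -29659) = Add(Add(Mul(Add(-134, 117), -105), 110504), -29659) = Add(Add(Mul(-17, -105), 110504), -29659) = Add(Add(1785, 110504), -29659) = Add(112289, -29659) = 82630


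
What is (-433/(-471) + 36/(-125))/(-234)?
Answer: -37169/13776750 ≈ -0.0026980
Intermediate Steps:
(-433/(-471) + 36/(-125))/(-234) = (-433*(-1/471) + 36*(-1/125))*(-1/234) = (433/471 - 36/125)*(-1/234) = (37169/58875)*(-1/234) = -37169/13776750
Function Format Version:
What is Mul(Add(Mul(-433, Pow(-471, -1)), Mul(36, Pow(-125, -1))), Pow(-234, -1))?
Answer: Rational(-37169, 13776750) ≈ -0.0026980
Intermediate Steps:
Mul(Add(Mul(-433, Pow(-471, -1)), Mul(36, Pow(-125, -1))), Pow(-234, -1)) = Mul(Add(Mul(-433, Rational(-1, 471)), Mul(36, Rational(-1, 125))), Rational(-1, 234)) = Mul(Add(Rational(433, 471), Rational(-36, 125)), Rational(-1, 234)) = Mul(Rational(37169, 58875), Rational(-1, 234)) = Rational(-37169, 13776750)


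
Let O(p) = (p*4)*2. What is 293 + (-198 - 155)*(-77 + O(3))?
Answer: 19002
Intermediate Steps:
O(p) = 8*p (O(p) = (4*p)*2 = 8*p)
293 + (-198 - 155)*(-77 + O(3)) = 293 + (-198 - 155)*(-77 + 8*3) = 293 - 353*(-77 + 24) = 293 - 353*(-53) = 293 + 18709 = 19002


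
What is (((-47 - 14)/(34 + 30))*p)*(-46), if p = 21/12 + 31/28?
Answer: 7015/56 ≈ 125.27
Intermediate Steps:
p = 20/7 (p = 21*(1/12) + 31*(1/28) = 7/4 + 31/28 = 20/7 ≈ 2.8571)
(((-47 - 14)/(34 + 30))*p)*(-46) = (((-47 - 14)/(34 + 30))*(20/7))*(-46) = (-61/64*(20/7))*(-46) = (-61*1/64*(20/7))*(-46) = -61/64*20/7*(-46) = -305/112*(-46) = 7015/56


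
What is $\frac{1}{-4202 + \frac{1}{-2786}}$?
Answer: $- \frac{2786}{11706773} \approx -0.00023798$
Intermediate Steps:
$\frac{1}{-4202 + \frac{1}{-2786}} = \frac{1}{-4202 - \frac{1}{2786}} = \frac{1}{- \frac{11706773}{2786}} = - \frac{2786}{11706773}$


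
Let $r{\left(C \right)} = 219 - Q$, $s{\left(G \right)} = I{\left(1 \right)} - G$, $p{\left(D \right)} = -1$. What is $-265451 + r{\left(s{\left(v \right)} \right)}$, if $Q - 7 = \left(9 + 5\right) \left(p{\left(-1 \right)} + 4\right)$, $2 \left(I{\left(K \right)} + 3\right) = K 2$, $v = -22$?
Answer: $-265281$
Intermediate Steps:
$I{\left(K \right)} = -3 + K$ ($I{\left(K \right)} = -3 + \frac{K 2}{2} = -3 + \frac{2 K}{2} = -3 + K$)
$Q = 49$ ($Q = 7 + \left(9 + 5\right) \left(-1 + 4\right) = 7 + 14 \cdot 3 = 7 + 42 = 49$)
$s{\left(G \right)} = -2 - G$ ($s{\left(G \right)} = \left(-3 + 1\right) - G = -2 - G$)
$r{\left(C \right)} = 170$ ($r{\left(C \right)} = 219 - 49 = 170$)
$-265451 + r{\left(s{\left(v \right)} \right)} = -265451 + 170 = -265281$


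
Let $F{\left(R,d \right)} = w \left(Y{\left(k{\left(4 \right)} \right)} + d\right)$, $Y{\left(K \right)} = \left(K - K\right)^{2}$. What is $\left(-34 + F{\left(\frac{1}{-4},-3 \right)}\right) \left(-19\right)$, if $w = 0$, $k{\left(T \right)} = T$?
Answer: $646$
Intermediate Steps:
$Y{\left(K \right)} = 0$ ($Y{\left(K \right)} = 0^{2} = 0$)
$F{\left(R,d \right)} = 0$ ($F{\left(R,d \right)} = 0 \left(0 + d\right) = 0 d = 0$)
$\left(-34 + F{\left(\frac{1}{-4},-3 \right)}\right) \left(-19\right) = \left(-34 + 0\right) \left(-19\right) = \left(-34\right) \left(-19\right) = 646$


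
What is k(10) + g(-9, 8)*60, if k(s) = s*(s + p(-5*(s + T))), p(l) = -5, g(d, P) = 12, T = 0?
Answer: 770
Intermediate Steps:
k(s) = s*(-5 + s) (k(s) = s*(s - 5) = s*(-5 + s))
k(10) + g(-9, 8)*60 = 10*(-5 + 10) + 12*60 = 10*5 + 720 = 50 + 720 = 770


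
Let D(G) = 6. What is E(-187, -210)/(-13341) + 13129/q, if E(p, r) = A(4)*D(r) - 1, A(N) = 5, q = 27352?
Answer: 174360781/364903032 ≈ 0.47783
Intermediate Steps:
E(p, r) = 29 (E(p, r) = 5*6 - 1 = 30 - 1 = 29)
E(-187, -210)/(-13341) + 13129/q = 29/(-13341) + 13129/27352 = 29*(-1/13341) + 13129*(1/27352) = -29/13341 + 13129/27352 = 174360781/364903032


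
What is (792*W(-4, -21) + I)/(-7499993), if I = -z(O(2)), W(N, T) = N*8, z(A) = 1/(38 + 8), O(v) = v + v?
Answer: 1165825/344999678 ≈ 0.0033792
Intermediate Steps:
O(v) = 2*v
z(A) = 1/46
W(N, T) = 8*N
I = -1/46 (I = -1*1/46 = -1/46 ≈ -0.021739)
(792*W(-4, -21) + I)/(-7499993) = (792*(8*(-4)) - 1/46)/(-7499993) = (792*(-32) - 1/46)*(-1/7499993) = (-25344 - 1/46)*(-1/7499993) = -1165825/46*(-1/7499993) = 1165825/344999678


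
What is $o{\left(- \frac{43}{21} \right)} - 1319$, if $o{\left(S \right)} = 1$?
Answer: $-1318$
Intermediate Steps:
$o{\left(- \frac{43}{21} \right)} - 1319 = 1 - 1319 = -1318$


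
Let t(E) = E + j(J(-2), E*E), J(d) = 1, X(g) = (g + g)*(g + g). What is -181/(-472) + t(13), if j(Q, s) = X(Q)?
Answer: 8205/472 ≈ 17.383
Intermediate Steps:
X(g) = 4*g² (X(g) = (2*g)*(2*g) = 4*g²)
j(Q, s) = 4*Q²
t(E) = 4 + E (t(E) = E + 4*1² = E + 4*1 = E + 4 = 4 + E)
-181/(-472) + t(13) = -181/(-472) + (4 + 13) = -181*(-1/472) + 17 = 181/472 + 17 = 8205/472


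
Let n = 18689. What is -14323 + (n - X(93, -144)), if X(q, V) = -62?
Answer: 4428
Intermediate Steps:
-14323 + (n - X(93, -144)) = -14323 + (18689 - 1*(-62)) = -14323 + (18689 + 62) = -14323 + 18751 = 4428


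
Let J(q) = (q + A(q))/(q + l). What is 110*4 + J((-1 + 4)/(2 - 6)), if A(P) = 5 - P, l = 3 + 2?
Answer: 7500/17 ≈ 441.18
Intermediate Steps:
l = 5
J(q) = 5/(5 + q) (J(q) = (q + (5 - q))/(q + 5) = 5/(5 + q))
110*4 + J((-1 + 4)/(2 - 6)) = 110*4 + 5/(5 + (-1 + 4)/(2 - 6)) = 440 + 5/(5 + 3/(-4)) = 440 + 5/(5 + 3*(-¼)) = 440 + 5/(5 - ¾) = 440 + 5/(17/4) = 440 + 5*(4/17) = 440 + 20/17 = 7500/17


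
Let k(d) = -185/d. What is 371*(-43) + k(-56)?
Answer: -893183/56 ≈ -15950.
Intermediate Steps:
371*(-43) + k(-56) = 371*(-43) - 185/(-56) = -15953 - 185*(-1/56) = -15953 + 185/56 = -893183/56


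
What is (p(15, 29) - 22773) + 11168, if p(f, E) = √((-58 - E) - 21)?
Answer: -11605 + 6*I*√3 ≈ -11605.0 + 10.392*I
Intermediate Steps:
p(f, E) = √(-79 - E)
(p(15, 29) - 22773) + 11168 = (√(-79 - 1*29) - 22773) + 11168 = (√(-79 - 29) - 22773) + 11168 = (√(-108) - 22773) + 11168 = (6*I*√3 - 22773) + 11168 = (-22773 + 6*I*√3) + 11168 = -11605 + 6*I*√3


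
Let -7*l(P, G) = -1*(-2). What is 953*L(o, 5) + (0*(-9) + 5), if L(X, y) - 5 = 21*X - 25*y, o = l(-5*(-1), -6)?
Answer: -120073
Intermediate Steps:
l(P, G) = -2/7 (l(P, G) = -(-1)*(-2)/7 = -⅐*2 = -2/7)
o = -2/7 ≈ -0.28571
L(X, y) = 5 - 25*y + 21*X (L(X, y) = 5 + (21*X - 25*y) = 5 + (-25*y + 21*X) = 5 - 25*y + 21*X)
953*L(o, 5) + (0*(-9) + 5) = 953*(5 - 25*5 + 21*(-2/7)) + (0*(-9) + 5) = 953*(5 - 125 - 6) + (0 + 5) = 953*(-126) + 5 = -120078 + 5 = -120073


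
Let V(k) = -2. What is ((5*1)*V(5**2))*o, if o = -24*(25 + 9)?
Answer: 8160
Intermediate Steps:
o = -816 (o = -24*34 = -816)
((5*1)*V(5**2))*o = ((5*1)*(-2))*(-816) = (5*(-2))*(-816) = -10*(-816) = 8160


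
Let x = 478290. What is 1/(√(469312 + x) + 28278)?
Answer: 14139/399348841 - √947602/798697682 ≈ 3.4186e-5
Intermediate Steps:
1/(√(469312 + x) + 28278) = 1/(√(469312 + 478290) + 28278) = 1/(√947602 + 28278) = 1/(28278 + √947602)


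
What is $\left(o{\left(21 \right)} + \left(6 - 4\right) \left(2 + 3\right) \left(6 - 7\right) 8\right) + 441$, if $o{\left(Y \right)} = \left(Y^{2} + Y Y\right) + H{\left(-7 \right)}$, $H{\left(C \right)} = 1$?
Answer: $1244$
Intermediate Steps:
$o{\left(Y \right)} = 1 + 2 Y^{2}$ ($o{\left(Y \right)} = \left(Y^{2} + Y Y\right) + 1 = \left(Y^{2} + Y^{2}\right) + 1 = 2 Y^{2} + 1 = 1 + 2 Y^{2}$)
$\left(o{\left(21 \right)} + \left(6 - 4\right) \left(2 + 3\right) \left(6 - 7\right) 8\right) + 441 = \left(\left(1 + 2 \cdot 21^{2}\right) + \left(6 - 4\right) \left(2 + 3\right) \left(6 - 7\right) 8\right) + 441 = \left(\left(1 + 2 \cdot 441\right) + 2 \cdot 5 \left(-1\right) 8\right) + 441 = \left(\left(1 + 882\right) + 2 \left(-5\right) 8\right) + 441 = \left(883 - 80\right) + 441 = 803 + 441 = 1244$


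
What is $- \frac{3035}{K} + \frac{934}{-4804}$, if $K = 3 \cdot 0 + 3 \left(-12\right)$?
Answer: $\frac{3636629}{43236} \approx 84.111$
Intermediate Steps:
$K = -36$ ($K = 0 - 36 = -36$)
$- \frac{3035}{K} + \frac{934}{-4804} = - \frac{3035}{-36} + \frac{934}{-4804} = \left(-3035\right) \left(- \frac{1}{36}\right) + 934 \left(- \frac{1}{4804}\right) = \frac{3035}{36} - \frac{467}{2402} = \frac{3636629}{43236}$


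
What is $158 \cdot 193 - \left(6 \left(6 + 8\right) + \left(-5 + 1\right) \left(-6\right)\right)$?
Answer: $30386$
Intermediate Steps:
$158 \cdot 193 - \left(6 \left(6 + 8\right) + \left(-5 + 1\right) \left(-6\right)\right) = 30494 - \left(84 - -24\right) = 30494 - 108 = 30386$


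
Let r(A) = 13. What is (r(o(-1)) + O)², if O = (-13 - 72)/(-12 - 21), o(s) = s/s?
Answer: 264196/1089 ≈ 242.60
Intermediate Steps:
o(s) = 1
O = 85/33 (O = -85/(-33) = -85*(-1/33) = 85/33 ≈ 2.5758)
(r(o(-1)) + O)² = (13 + 85/33)² = (514/33)² = 264196/1089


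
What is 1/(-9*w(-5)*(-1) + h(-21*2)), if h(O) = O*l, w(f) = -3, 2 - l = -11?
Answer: -1/573 ≈ -0.0017452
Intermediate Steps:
l = 13 (l = 2 - 1*(-11) = 2 + 11 = 13)
h(O) = 13*O (h(O) = O*13 = 13*O)
1/(-9*w(-5)*(-1) + h(-21*2)) = 1/(-9*(-3)*(-1) + 13*(-21*2)) = 1/(27*(-1) + 13*(-42)) = 1/(-27 - 546) = 1/(-573) = -1/573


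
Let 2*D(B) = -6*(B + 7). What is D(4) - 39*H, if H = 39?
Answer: -1554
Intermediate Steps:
D(B) = -21 - 3*B (D(B) = (-6*(B + 7))/2 = (-6*(7 + B))/2 = (-42 - 6*B)/2 = -21 - 3*B)
D(4) - 39*H = (-21 - 3*4) - 39*39 = (-21 - 12) - 1521 = -33 - 1521 = -1554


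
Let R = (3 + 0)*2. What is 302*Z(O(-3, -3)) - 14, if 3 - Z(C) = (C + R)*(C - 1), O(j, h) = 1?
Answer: 892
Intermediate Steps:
R = 6 (R = 3*2 = 6)
Z(C) = 3 - (-1 + C)*(6 + C) (Z(C) = 3 - (C + 6)*(C - 1) = 3 - (6 + C)*(-1 + C) = 3 - (-1 + C)*(6 + C))
302*Z(O(-3, -3)) - 14 = 302*(9 - 1*1**2 - 5*1) - 14 = 302*(9 - 1*1 - 5) - 14 = 302*(9 - 1 - 5) - 14 = 302*3 - 14 = 906 - 14 = 892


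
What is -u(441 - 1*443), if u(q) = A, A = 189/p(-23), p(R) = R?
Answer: 189/23 ≈ 8.2174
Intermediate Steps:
A = -189/23 (A = 189/(-23) = 189*(-1/23) = -189/23 ≈ -8.2174)
u(q) = -189/23
-u(441 - 1*443) = -1*(-189/23) = 189/23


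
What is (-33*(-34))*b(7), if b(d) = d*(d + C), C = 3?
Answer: 78540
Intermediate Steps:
b(d) = d*(3 + d) (b(d) = d*(d + 3) = d*(3 + d))
(-33*(-34))*b(7) = (-33*(-34))*(7*(3 + 7)) = 1122*(7*10) = 1122*70 = 78540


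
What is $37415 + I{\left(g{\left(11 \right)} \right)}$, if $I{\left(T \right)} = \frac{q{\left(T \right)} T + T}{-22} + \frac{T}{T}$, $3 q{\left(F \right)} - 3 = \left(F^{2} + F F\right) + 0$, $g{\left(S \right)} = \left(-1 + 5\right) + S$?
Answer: $\frac{410436}{11} \approx 37312.0$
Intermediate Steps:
$g{\left(S \right)} = 4 + S$
$q{\left(F \right)} = 1 + \frac{2 F^{2}}{3}$ ($q{\left(F \right)} = 1 + \frac{\left(F^{2} + F F\right) + 0}{3} = 1 + \frac{\left(F^{2} + F^{2}\right) + 0}{3} = 1 + \frac{2 F^{2} + 0}{3} = 1 + \frac{2 F^{2}}{3}$)
$I{\left(T \right)} = 1 - \frac{T}{22} - \frac{T \left(1 + \frac{2 T^{2}}{3}\right)}{22}$ ($I{\left(T \right)} = \frac{\left(1 + \frac{2 T^{2}}{3}\right) T + T}{-22} + \frac{T}{T} = \left(T \left(1 + \frac{2 T^{2}}{3}\right) + T\right) \left(- \frac{1}{22}\right) + 1 = \left(T + T \left(1 + \frac{2 T^{2}}{3}\right)\right) \left(- \frac{1}{22}\right) + 1 = \left(- \frac{T}{22} - \frac{T \left(1 + \frac{2 T^{2}}{3}\right)}{22}\right) + 1 = 1 - \frac{T}{22} - \frac{T \left(1 + \frac{2 T^{2}}{3}\right)}{22}$)
$37415 + I{\left(g{\left(11 \right)} \right)} = 37415 - \left(-1 + \frac{4 + 11}{11} + \frac{\left(4 + 11\right)^{3}}{33}\right) = 37415 - \left(\frac{4}{11} + \frac{1125}{11}\right) = 37415 - \frac{1129}{11} = \frac{410436}{11}$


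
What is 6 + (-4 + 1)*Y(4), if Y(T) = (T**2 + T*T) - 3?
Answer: -81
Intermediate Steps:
Y(T) = -3 + 2*T**2 (Y(T) = (T**2 + T**2) - 3 = 2*T**2 - 3 = -3 + 2*T**2)
6 + (-4 + 1)*Y(4) = 6 + (-4 + 1)*(-3 + 2*4**2) = 6 - 3*(-3 + 2*16) = 6 - 3*(-3 + 32) = 6 - 3*29 = 6 - 87 = -81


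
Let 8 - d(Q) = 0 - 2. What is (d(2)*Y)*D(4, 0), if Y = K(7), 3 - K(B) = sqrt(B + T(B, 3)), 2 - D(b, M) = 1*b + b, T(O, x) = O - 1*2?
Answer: -180 + 120*sqrt(3) ≈ 27.846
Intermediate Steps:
T(O, x) = -2 + O (T(O, x) = O - 2 = -2 + O)
D(b, M) = 2 - 2*b (D(b, M) = 2 - (1*b + b) = 2 - (b + b) = 2 - 2*b)
K(B) = 3 - sqrt(-2 + 2*B) (K(B) = 3 - sqrt(B + (-2 + B)) = 3 - sqrt(-2 + 2*B))
d(Q) = 10 (d(Q) = 8 - (0 - 2) = 8 - 1*(-2) = 8 + 2 = 10)
Y = 3 - 2*sqrt(3) (Y = 3 - sqrt(-2 + 2*7) = 3 - sqrt(-2 + 14) = 3 - sqrt(12) = 3 - 2*sqrt(3) ≈ -0.46410)
(d(2)*Y)*D(4, 0) = (10*(3 - 2*sqrt(3)))*(2 - 2*4) = (30 - 20*sqrt(3))*(2 - 8) = (30 - 20*sqrt(3))*(-6) = -180 + 120*sqrt(3)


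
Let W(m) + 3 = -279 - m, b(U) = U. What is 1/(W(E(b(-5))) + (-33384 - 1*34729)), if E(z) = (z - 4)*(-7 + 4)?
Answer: -1/68422 ≈ -1.4615e-5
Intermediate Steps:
E(z) = 12 - 3*z (E(z) = (-4 + z)*(-3) = 12 - 3*z)
W(m) = -282 - m (W(m) = -3 + (-279 - m) = -282 - m)
1/(W(E(b(-5))) + (-33384 - 1*34729)) = 1/((-282 - (12 - 3*(-5))) + (-33384 - 1*34729)) = 1/((-282 - (12 + 15)) + (-33384 - 34729)) = 1/((-282 - 1*27) - 68113) = 1/((-282 - 27) - 68113) = 1/(-309 - 68113) = 1/(-68422) = -1/68422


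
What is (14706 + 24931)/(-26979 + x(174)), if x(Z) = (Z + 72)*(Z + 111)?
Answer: 39637/43131 ≈ 0.91899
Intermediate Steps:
x(Z) = (72 + Z)*(111 + Z)
(14706 + 24931)/(-26979 + x(174)) = (14706 + 24931)/(-26979 + (7992 + 174² + 183*174)) = 39637/(-26979 + (7992 + 30276 + 31842)) = 39637/(-26979 + 70110) = 39637/43131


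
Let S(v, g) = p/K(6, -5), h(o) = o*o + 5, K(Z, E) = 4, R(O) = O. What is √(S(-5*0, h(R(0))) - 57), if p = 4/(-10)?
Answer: I*√5710/10 ≈ 7.5565*I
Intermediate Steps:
p = -⅖ (p = 4*(-⅒) = -⅖ ≈ -0.40000)
h(o) = 5 + o² (h(o) = o² + 5 = 5 + o²)
S(v, g) = -⅒ (S(v, g) = -⅖/4 = -⅖*¼ = -⅒)
√(S(-5*0, h(R(0))) - 57) = √(-⅒ - 57) = √(-571/10) = I*√5710/10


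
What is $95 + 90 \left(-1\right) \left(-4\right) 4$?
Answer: $1535$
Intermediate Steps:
$95 + 90 \left(-1\right) \left(-4\right) 4 = 95 + 90 \cdot 4 \cdot 4 = 95 + 90 \cdot 16 = 95 + 1440 = 1535$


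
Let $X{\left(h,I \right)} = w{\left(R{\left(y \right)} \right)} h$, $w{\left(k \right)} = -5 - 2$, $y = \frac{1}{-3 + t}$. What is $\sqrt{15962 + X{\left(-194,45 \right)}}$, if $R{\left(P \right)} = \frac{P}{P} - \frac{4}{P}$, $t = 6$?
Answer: $2 \sqrt{4330} \approx 131.61$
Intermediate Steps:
$y = \frac{1}{3}$ ($y = \frac{1}{-3 + 6} = \frac{1}{3} \approx 0.33333$)
$R{\left(P \right)} = 1 - \frac{4}{P}$
$w{\left(k \right)} = -7$
$X{\left(h,I \right)} = - 7 h$
$\sqrt{15962 + X{\left(-194,45 \right)}} = \sqrt{15962 - -1358} = \sqrt{15962 + 1358} = \sqrt{17320} = 2 \sqrt{4330}$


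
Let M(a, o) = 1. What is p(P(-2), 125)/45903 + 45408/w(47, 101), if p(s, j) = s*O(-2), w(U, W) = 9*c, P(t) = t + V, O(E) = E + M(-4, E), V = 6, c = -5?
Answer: -77198652/76505 ≈ -1009.1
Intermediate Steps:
O(E) = 1 + E (O(E) = E + 1 = 1 + E)
P(t) = 6 + t (P(t) = t + 6 = 6 + t)
w(U, W) = -45 (w(U, W) = 9*(-5) = -45)
p(s, j) = -s (p(s, j) = s*(1 - 2) = s*(-1) = -s)
p(P(-2), 125)/45903 + 45408/w(47, 101) = -(6 - 2)/45903 + 45408/(-45) = -1*4*(1/45903) + 45408*(-1/45) = -4*1/45903 - 15136/15 = -4/45903 - 15136/15 = -77198652/76505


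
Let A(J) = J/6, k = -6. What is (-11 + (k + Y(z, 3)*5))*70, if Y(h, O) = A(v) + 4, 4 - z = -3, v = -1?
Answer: 455/3 ≈ 151.67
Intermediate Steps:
z = 7 (z = 4 - 1*(-3) = 4 + 3 = 7)
A(J) = J/6 (A(J) = J*(1/6) = J/6)
Y(h, O) = 23/6 (Y(h, O) = (1/6)*(-1) + 4 = -1/6 + 4 = 23/6)
(-11 + (k + Y(z, 3)*5))*70 = (-11 + (-6 + (23/6)*5))*70 = (-11 + (-6 + 115/6))*70 = (-11 + 79/6)*70 = (13/6)*70 = 455/3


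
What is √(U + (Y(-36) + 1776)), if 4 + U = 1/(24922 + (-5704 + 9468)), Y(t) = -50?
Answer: √1417010746998/28686 ≈ 41.497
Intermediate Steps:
U = -114743/28686 (U = -4 + 1/(24922 + (-5704 + 9468)) = -4 + 1/(24922 + 3764) = -4 + 1/28686 = -114743/28686 ≈ -4.0000)
√(U + (Y(-36) + 1776)) = √(-114743/28686 + (-50 + 1776)) = √(-114743/28686 + 1726) = √(49397293/28686) = √1417010746998/28686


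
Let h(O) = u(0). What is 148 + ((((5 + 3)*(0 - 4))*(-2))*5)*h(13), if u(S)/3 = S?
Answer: 148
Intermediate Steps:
u(S) = 3*S
h(O) = 0 (h(O) = 3*0 = 0)
148 + ((((5 + 3)*(0 - 4))*(-2))*5)*h(13) = 148 + ((((5 + 3)*(0 - 4))*(-2))*5)*0 = 148 + (((8*(-4))*(-2))*5)*0 = 148 + (-32*(-2)*5)*0 = 148 + (64*5)*0 = 148 + 320*0 = 148 + 0 = 148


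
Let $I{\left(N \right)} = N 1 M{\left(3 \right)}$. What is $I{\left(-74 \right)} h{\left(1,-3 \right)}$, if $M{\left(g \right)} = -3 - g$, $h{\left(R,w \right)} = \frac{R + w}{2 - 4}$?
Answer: $444$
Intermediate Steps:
$h{\left(R,w \right)} = - \frac{R}{2} - \frac{w}{2}$ ($h{\left(R,w \right)} = \frac{R + w}{-2} = \left(R + w\right) \left(- \frac{1}{2}\right) = - \frac{R}{2} - \frac{w}{2}$)
$I{\left(N \right)} = - 6 N$ ($I{\left(N \right)} = N 1 \left(-3 - 3\right) = N \left(-3 - 3\right) = N \left(-6\right) = - 6 N$)
$I{\left(-74 \right)} h{\left(1,-3 \right)} = \left(-6\right) \left(-74\right) \left(\left(- \frac{1}{2}\right) 1 - - \frac{3}{2}\right) = 444 \left(- \frac{1}{2} + \frac{3}{2}\right) = 444 \cdot 1 = 444$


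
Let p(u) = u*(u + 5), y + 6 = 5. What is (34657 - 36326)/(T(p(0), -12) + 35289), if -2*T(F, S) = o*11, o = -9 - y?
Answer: -1669/35333 ≈ -0.047236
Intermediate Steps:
y = -1 (y = -6 + 5 = -1)
p(u) = u*(5 + u)
o = -8 (o = -9 - 1*(-1) = -9 + 1 = -8)
T(F, S) = 44 (T(F, S) = -(-4)*11 = -½*(-88) = 44)
(34657 - 36326)/(T(p(0), -12) + 35289) = (34657 - 36326)/(44 + 35289) = -1669/35333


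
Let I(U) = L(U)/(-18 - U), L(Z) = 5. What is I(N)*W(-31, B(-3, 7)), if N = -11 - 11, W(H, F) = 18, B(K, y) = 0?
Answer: 45/2 ≈ 22.500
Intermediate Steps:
N = -22
I(U) = 5/(-18 - U)
I(N)*W(-31, B(-3, 7)) = -5/(18 - 22)*18 = -5/(-4)*18 = -5*(-¼)*18 = (5/4)*18 = 45/2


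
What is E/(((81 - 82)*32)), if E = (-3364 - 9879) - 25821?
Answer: 4883/4 ≈ 1220.8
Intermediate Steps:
E = -39064 (E = -13243 - 25821 = -39064)
E/(((81 - 82)*32)) = -39064*1/(32*(81 - 82)) = -39064/((-1*32)) = -39064/(-32) = -39064*(-1/32) = 4883/4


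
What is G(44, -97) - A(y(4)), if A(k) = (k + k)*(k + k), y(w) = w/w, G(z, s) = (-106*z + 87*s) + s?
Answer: -13204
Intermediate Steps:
G(z, s) = -106*z + 88*s
y(w) = 1
A(k) = 4*k² (A(k) = (2*k)*(2*k) = 4*k²)
G(44, -97) - A(y(4)) = (-106*44 + 88*(-97)) - 4*1² = (-4664 - 8536) - 4 = -13200 - 1*4 = -13200 - 4 = -13204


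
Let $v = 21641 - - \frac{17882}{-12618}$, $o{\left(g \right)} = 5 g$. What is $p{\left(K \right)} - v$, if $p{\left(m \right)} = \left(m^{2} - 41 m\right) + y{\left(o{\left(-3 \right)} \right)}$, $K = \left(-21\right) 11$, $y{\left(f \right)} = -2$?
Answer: $\frac{259870342}{6309} \approx 41190.0$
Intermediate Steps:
$v = \frac{136524128}{6309}$ ($v = 21641 - \left(-17882\right) \left(- \frac{1}{12618}\right) = 21641 - \frac{8941}{6309} = \frac{136524128}{6309} \approx 21640.0$)
$K = -231$
$p{\left(m \right)} = -2 + m^{2} - 41 m$ ($p{\left(m \right)} = \left(m^{2} - 41 m\right) - 2 = -2 + m^{2} - 41 m$)
$p{\left(K \right)} - v = \left(-2 + \left(-231\right)^{2} - -9471\right) - \frac{136524128}{6309} = \left(-2 + 53361 + 9471\right) - \frac{136524128}{6309} = 62830 - \frac{136524128}{6309} = \frac{259870342}{6309}$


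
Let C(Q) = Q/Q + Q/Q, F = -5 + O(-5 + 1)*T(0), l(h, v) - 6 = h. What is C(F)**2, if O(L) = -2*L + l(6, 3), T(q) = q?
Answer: 4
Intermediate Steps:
l(h, v) = 6 + h
O(L) = 12 - 2*L (O(L) = -2*L + (6 + 6) = -2*L + 12 = 12 - 2*L)
F = -5 (F = -5 + (12 - 2*(-5 + 1))*0 = -5 + (12 - 2*(-4))*0 = -5 + (12 + 8)*0 = -5 + 20*0 = -5 + 0 = -5)
C(Q) = 2 (C(Q) = 1 + 1 = 2)
C(F)**2 = 2**2 = 4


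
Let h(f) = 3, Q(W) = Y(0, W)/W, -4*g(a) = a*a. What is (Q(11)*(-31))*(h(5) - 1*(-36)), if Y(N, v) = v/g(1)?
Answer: 4836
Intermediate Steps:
g(a) = -a²/4 (g(a) = -a*a/4 = -a²/4)
Y(N, v) = -4*v (Y(N, v) = v/((-¼*1²)) = v/((-¼*1)) = v/(-¼) = v*(-4) = -4*v)
Q(W) = -4 (Q(W) = (-4*W)/W = -4)
(Q(11)*(-31))*(h(5) - 1*(-36)) = (-4*(-31))*(3 - 1*(-36)) = 124*(3 + 36) = 124*39 = 4836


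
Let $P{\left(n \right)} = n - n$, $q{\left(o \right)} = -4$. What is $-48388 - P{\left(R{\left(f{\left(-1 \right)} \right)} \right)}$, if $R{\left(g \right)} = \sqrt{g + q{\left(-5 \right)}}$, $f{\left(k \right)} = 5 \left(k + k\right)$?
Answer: $-48388$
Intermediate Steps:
$f{\left(k \right)} = 10 k$ ($f{\left(k \right)} = 5 \cdot 2 k = 10 k$)
$R{\left(g \right)} = \sqrt{-4 + g}$ ($R{\left(g \right)} = \sqrt{g - 4} = \sqrt{-4 + g}$)
$P{\left(n \right)} = 0$
$-48388 - P{\left(R{\left(f{\left(-1 \right)} \right)} \right)} = -48388 - 0 = -48388 + 0 = -48388$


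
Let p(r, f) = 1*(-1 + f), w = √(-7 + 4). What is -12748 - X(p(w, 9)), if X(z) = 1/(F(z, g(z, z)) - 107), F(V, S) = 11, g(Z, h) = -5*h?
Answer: -1223807/96 ≈ -12748.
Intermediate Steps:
w = I*√3 (w = √(-3) = I*√3 ≈ 1.732*I)
p(r, f) = -1 + f
X(z) = -1/96 (X(z) = 1/(11 - 107) = 1/(-96) = -1/96)
-12748 - X(p(w, 9)) = -12748 - 1*(-1/96) = -12748 + 1/96 = -1223807/96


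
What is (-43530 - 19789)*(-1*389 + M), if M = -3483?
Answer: 245171168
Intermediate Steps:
(-43530 - 19789)*(-1*389 + M) = (-43530 - 19789)*(-1*389 - 3483) = -63319*(-389 - 3483) = -63319*(-3872) = 245171168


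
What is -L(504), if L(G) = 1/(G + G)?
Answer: -1/1008 ≈ -0.00099206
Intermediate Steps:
L(G) = 1/(2*G)
-L(504) = -1/(2*504) = -1*1/1008 = -1/1008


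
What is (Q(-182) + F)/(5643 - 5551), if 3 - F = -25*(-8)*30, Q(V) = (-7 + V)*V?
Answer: 28401/92 ≈ 308.71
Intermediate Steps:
Q(V) = V*(-7 + V)
F = -5997 (F = 3 - (-25*(-8))*30 = 3 - 200*30 = 3 - 1*6000 = 3 - 6000 = -5997)
(Q(-182) + F)/(5643 - 5551) = (-182*(-7 - 182) - 5997)/(5643 - 5551) = (-182*(-189) - 5997)/92 = (34398 - 5997)*(1/92) = 28401*(1/92) = 28401/92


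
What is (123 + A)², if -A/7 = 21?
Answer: 576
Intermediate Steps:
A = -147 (A = -7*21 = -147)
(123 + A)² = (123 - 147)² = (-24)² = 576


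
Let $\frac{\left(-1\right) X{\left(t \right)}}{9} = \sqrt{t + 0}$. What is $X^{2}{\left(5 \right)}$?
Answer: $405$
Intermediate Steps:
$X{\left(t \right)} = - 9 \sqrt{t}$ ($X{\left(t \right)} = - 9 \sqrt{t + 0} = - 9 \sqrt{t}$)
$X^{2}{\left(5 \right)} = \left(- 9 \sqrt{5}\right)^{2} = 405$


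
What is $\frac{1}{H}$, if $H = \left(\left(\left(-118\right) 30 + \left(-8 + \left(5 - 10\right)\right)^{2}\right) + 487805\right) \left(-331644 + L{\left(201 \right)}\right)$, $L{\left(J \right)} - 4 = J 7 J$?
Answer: $- \frac{1}{23656365522} \approx -4.2272 \cdot 10^{-11}$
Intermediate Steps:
$L{\left(J \right)} = 4 + 7 J^{2}$ ($L{\left(J \right)} = 4 + J 7 J = 4 + 7 J J = 4 + 7 J^{2}$)
$H = -23656365522$ ($H = \left(\left(\left(-118\right) 30 + \left(-8 + \left(5 - 10\right)\right)^{2}\right) + 487805\right) \left(-331644 + \left(4 + 7 \cdot 201^{2}\right)\right) = \left(\left(-3540 + \left(-8 + \left(5 - 10\right)\right)^{2}\right) + 487805\right) \left(-331644 + \left(4 + 7 \cdot 40401\right)\right) = \left(\left(-3540 + \left(-8 - 5\right)^{2}\right) + 487805\right) \left(-331644 + \left(4 + 282807\right)\right) = \left(\left(-3540 + \left(-13\right)^{2}\right) + 487805\right) \left(-331644 + 282811\right) = \left(\left(-3540 + 169\right) + 487805\right) \left(-48833\right) = \left(-3371 + 487805\right) \left(-48833\right) = 484434 \left(-48833\right) = -23656365522$)
$\frac{1}{H} = \frac{1}{-23656365522} = - \frac{1}{23656365522}$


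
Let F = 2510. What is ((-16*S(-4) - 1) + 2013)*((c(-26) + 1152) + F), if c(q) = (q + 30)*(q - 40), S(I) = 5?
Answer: 6564936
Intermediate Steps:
c(q) = (-40 + q)*(30 + q) (c(q) = (30 + q)*(-40 + q) = (-40 + q)*(30 + q))
((-16*S(-4) - 1) + 2013)*((c(-26) + 1152) + F) = ((-16*5 - 1) + 2013)*(((-1200 + (-26)² - 10*(-26)) + 1152) + 2510) = ((-80 - 1) + 2013)*(((-1200 + 676 + 260) + 1152) + 2510) = (-81 + 2013)*((-264 + 1152) + 2510) = 1932*(888 + 2510) = 1932*3398 = 6564936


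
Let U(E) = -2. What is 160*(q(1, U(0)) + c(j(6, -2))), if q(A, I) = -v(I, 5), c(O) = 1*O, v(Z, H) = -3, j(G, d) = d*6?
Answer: -1440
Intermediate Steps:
j(G, d) = 6*d
c(O) = O
q(A, I) = 3 (q(A, I) = -1*(-3) = 3)
160*(q(1, U(0)) + c(j(6, -2))) = 160*(3 + 6*(-2)) = 160*(3 - 12) = 160*(-9) = -1440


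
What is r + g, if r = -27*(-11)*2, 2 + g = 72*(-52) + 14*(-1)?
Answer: -3166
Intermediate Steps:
g = -3760 (g = -2 + (72*(-52) + 14*(-1)) = -2 + (-3744 - 14) = -2 - 3758 = -3760)
r = 594 (r = 297*2 = 594)
r + g = 594 - 3760 = -3166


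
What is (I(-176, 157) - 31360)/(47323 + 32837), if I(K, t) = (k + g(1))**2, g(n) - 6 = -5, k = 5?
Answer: -7831/20040 ≈ -0.39077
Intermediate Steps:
g(n) = 1 (g(n) = 6 - 5 = 1)
I(K, t) = 36 (I(K, t) = (5 + 1)**2 = 6**2 = 36)
(I(-176, 157) - 31360)/(47323 + 32837) = (36 - 31360)/(47323 + 32837) = -31324/80160 = -31324*1/80160 = -7831/20040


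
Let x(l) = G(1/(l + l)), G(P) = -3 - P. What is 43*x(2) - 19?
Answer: -635/4 ≈ -158.75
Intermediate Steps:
x(l) = -3 - 1/(2*l) (x(l) = -3 - 1/(l + l) = -3 - 1/(2*l))
43*x(2) - 19 = 43*(-3 - ½/2) - 19 = 43*(-3 - ½*½) - 19 = 43*(-3 - ¼) - 19 = 43*(-13/4) - 19 = -559/4 - 19 = -635/4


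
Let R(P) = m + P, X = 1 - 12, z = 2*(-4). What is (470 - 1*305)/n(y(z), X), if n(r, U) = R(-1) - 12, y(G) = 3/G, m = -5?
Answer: -55/6 ≈ -9.1667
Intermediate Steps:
z = -8
X = -11
R(P) = -5 + P
n(r, U) = -18 (n(r, U) = (-5 - 1) - 12 = -6 - 12 = -18)
(470 - 1*305)/n(y(z), X) = (470 - 1*305)/(-18) = (470 - 305)*(-1/18) = 165*(-1/18) = -55/6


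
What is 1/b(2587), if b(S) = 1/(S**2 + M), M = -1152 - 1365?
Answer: 6690052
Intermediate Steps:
M = -2517
b(S) = 1/(-2517 + S**2) (b(S) = 1/(S**2 - 2517) = 1/(-2517 + S**2))
1/b(2587) = 1/(1/(-2517 + 2587**2)) = 1/(1/(-2517 + 6692569)) = 1/(1/6690052) = 6690052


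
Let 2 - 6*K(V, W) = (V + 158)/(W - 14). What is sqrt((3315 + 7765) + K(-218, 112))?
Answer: 2*sqrt(1221618)/21 ≈ 105.26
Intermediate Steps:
K(V, W) = 1/3 - (158 + V)/(6*(-14 + W)) (K(V, W) = 1/3 - (V + 158)/(6*(W - 14)) = 1/3 - (158 + V)/(6*(-14 + W)))
sqrt((3315 + 7765) + K(-218, 112)) = sqrt((3315 + 7765) + (-186 - 1*(-218) + 2*112)/(6*(-14 + 112))) = sqrt(11080 + (1/6)*(-186 + 218 + 224)/98) = sqrt(11080 + (1/6)*(1/98)*256) = sqrt(11080 + 64/147) = sqrt(1628824/147) = 2*sqrt(1221618)/21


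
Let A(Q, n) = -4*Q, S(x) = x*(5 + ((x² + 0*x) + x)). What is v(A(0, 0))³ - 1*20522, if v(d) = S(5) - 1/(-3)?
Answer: 144977482/27 ≈ 5.3695e+6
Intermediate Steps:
S(x) = x*(5 + x + x²) (S(x) = x*(5 + ((x² + 0) + x)) = x*(5 + (x² + x)) = x*(5 + (x + x²)) = x*(5 + x + x²))
v(d) = 526/3 (v(d) = 5*(5 + 5 + 5²) - 1/(-3) = 5*(5 + 5 + 25) - 1*(-⅓) = 5*35 + ⅓ = 175 + ⅓ = 526/3)
v(A(0, 0))³ - 1*20522 = (526/3)³ - 1*20522 = 145531576/27 - 20522 = 144977482/27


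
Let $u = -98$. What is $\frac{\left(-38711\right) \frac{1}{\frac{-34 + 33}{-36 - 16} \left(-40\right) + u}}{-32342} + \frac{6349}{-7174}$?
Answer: $- \frac{133633000477}{148957808136} \approx -0.89712$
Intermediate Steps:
$\frac{\left(-38711\right) \frac{1}{\frac{-34 + 33}{-36 - 16} \left(-40\right) + u}}{-32342} + \frac{6349}{-7174} = \frac{\left(-38711\right) \frac{1}{\frac{-34 + 33}{-36 - 16} \left(-40\right) - 98}}{-32342} + \frac{6349}{-7174} = - \frac{38711}{- \frac{1}{-52} \left(-40\right) - 98} \left(- \frac{1}{32342}\right) + 6349 \left(- \frac{1}{7174}\right) = - \frac{38711}{\left(-1\right) \left(- \frac{1}{52}\right) \left(-40\right) - 98} \left(- \frac{1}{32342}\right) - \frac{6349}{7174} = - \frac{38711}{\frac{1}{52} \left(-40\right) - 98} \left(- \frac{1}{32342}\right) - \frac{6349}{7174} = - \frac{38711}{- \frac{10}{13} - 98} \left(- \frac{1}{32342}\right) - \frac{6349}{7174} = - \frac{38711}{- \frac{1284}{13}} \left(- \frac{1}{32342}\right) - \frac{6349}{7174} = \left(-38711\right) \left(- \frac{13}{1284}\right) \left(- \frac{1}{32342}\right) - \frac{6349}{7174} = \frac{503243}{1284} \left(- \frac{1}{32342}\right) - \frac{6349}{7174} = - \frac{503243}{41527128} - \frac{6349}{7174} = - \frac{133633000477}{148957808136}$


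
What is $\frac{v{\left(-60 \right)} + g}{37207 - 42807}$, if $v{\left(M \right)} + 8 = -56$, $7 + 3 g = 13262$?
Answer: $- \frac{13063}{16800} \approx -0.77756$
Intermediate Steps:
$g = \frac{13255}{3}$ ($g = - \frac{7}{3} + \frac{1}{3} \cdot 13262 = - \frac{7}{3} + \frac{13262}{3} = \frac{13255}{3} \approx 4418.3$)
$v{\left(M \right)} = -64$ ($v{\left(M \right)} = -8 - 56 = -64$)
$\frac{v{\left(-60 \right)} + g}{37207 - 42807} = \frac{-64 + \frac{13255}{3}}{37207 - 42807} = \frac{13063}{3 \left(-5600\right)} = \frac{13063}{3} \left(- \frac{1}{5600}\right) = - \frac{13063}{16800}$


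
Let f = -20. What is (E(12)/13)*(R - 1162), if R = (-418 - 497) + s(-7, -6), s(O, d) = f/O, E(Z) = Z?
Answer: -174228/91 ≈ -1914.6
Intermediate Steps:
s(O, d) = -20/O
R = -6385/7 (R = (-418 - 497) - 20/(-7) = -915 - 20*(-⅐) = -915 + 20/7 = -6385/7 ≈ -912.14)
(E(12)/13)*(R - 1162) = (12/13)*(-6385/7 - 1162) = (12*(1/13))*(-14519/7) = (12/13)*(-14519/7) = -174228/91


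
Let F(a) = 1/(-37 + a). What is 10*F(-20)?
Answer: -10/57 ≈ -0.17544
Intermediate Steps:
10*F(-20) = 10/(-37 - 20) = 10/(-57) = 10*(-1/57) = -10/57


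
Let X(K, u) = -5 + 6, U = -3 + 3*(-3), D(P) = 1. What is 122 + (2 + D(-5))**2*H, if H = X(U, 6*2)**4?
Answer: 131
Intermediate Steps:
U = -12 (U = -3 - 9 = -12)
X(K, u) = 1
H = 1 (H = 1**4 = 1)
122 + (2 + D(-5))**2*H = 122 + (2 + 1)**2*1 = 122 + 3**2*1 = 122 + 9*1 = 122 + 9 = 131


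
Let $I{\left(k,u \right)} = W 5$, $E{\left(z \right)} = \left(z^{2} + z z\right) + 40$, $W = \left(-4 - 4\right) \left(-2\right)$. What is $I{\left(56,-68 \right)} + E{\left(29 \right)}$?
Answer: $1802$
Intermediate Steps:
$W = 16$ ($W = \left(-8\right) \left(-2\right) = 16$)
$E{\left(z \right)} = 40 + 2 z^{2}$ ($E{\left(z \right)} = \left(z^{2} + z^{2}\right) + 40 = 2 z^{2} + 40 = 40 + 2 z^{2}$)
$I{\left(k,u \right)} = 80$ ($I{\left(k,u \right)} = 16 \cdot 5 = 80$)
$I{\left(56,-68 \right)} + E{\left(29 \right)} = 80 + \left(40 + 2 \cdot 29^{2}\right) = 80 + \left(40 + 2 \cdot 841\right) = 80 + \left(40 + 1682\right) = 80 + 1722 = 1802$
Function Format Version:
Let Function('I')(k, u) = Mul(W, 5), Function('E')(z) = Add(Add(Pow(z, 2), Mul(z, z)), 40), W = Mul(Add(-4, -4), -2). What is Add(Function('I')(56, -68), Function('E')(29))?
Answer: 1802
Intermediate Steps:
W = 16 (W = Mul(-8, -2) = 16)
Function('E')(z) = Add(40, Mul(2, Pow(z, 2))) (Function('E')(z) = Add(Add(Pow(z, 2), Pow(z, 2)), 40) = Add(Mul(2, Pow(z, 2)), 40) = Add(40, Mul(2, Pow(z, 2))))
Function('I')(k, u) = 80 (Function('I')(k, u) = Mul(16, 5) = 80)
Add(Function('I')(56, -68), Function('E')(29)) = Add(80, Add(40, Mul(2, Pow(29, 2)))) = Add(80, Add(40, Mul(2, 841))) = Add(80, Add(40, 1682)) = Add(80, 1722) = 1802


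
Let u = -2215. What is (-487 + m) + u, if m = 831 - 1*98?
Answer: -1969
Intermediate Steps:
m = 733 (m = 831 - 98 = 733)
(-487 + m) + u = (-487 + 733) - 2215 = 246 - 2215 = -1969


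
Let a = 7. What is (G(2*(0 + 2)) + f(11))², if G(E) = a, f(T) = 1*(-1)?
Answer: 36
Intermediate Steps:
f(T) = -1
G(E) = 7
(G(2*(0 + 2)) + f(11))² = (7 - 1)² = 6² = 36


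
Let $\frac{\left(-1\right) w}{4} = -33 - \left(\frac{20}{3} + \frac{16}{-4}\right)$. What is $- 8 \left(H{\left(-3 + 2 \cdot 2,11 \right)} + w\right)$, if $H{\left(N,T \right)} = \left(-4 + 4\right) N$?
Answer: $- \frac{3424}{3} \approx -1141.3$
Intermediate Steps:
$H{\left(N,T \right)} = 0$ ($H{\left(N,T \right)} = 0 N = 0$)
$w = \frac{428}{3}$ ($w = - 4 \left(-33 - \left(\frac{20}{3} + \frac{16}{-4}\right)\right) = - 4 \left(-33 - \left(20 \cdot \frac{1}{3} + 16 \left(- \frac{1}{4}\right)\right)\right) = - 4 \left(-33 - \left(\frac{20}{3} - 4\right)\right) = - 4 \left(-33 - \frac{8}{3}\right) = \left(-4\right) \left(- \frac{107}{3}\right) = \frac{428}{3} \approx 142.67$)
$- 8 \left(H{\left(-3 + 2 \cdot 2,11 \right)} + w\right) = - 8 \left(0 + \frac{428}{3}\right) = \left(-8\right) \frac{428}{3} = - \frac{3424}{3}$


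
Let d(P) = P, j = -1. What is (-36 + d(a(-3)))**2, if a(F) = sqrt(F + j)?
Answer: 1292 - 144*I ≈ 1292.0 - 144.0*I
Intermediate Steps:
a(F) = sqrt(-1 + F) (a(F) = sqrt(F - 1) = sqrt(-1 + F))
(-36 + d(a(-3)))**2 = (-36 + sqrt(-1 - 3))**2 = (-36 + sqrt(-4))**2 = (-36 + 2*I)**2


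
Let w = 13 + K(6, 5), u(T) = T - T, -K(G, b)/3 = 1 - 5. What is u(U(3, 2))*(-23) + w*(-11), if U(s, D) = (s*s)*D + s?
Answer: -275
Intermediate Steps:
K(G, b) = 12 (K(G, b) = -3*(1 - 5) = -3*(-4) = 12)
U(s, D) = s + D*s**2 (U(s, D) = s**2*D + s = D*s**2 + s = s + D*s**2)
u(T) = 0
w = 25 (w = 13 + 12 = 25)
u(U(3, 2))*(-23) + w*(-11) = 0*(-23) + 25*(-11) = 0 - 275 = -275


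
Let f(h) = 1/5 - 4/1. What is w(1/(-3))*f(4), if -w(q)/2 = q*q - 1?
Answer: -304/45 ≈ -6.7556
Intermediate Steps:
w(q) = 2 - 2*q² (w(q) = -2*(q*q - 1) = -2*(q² - 1) = -2*(-1 + q²) = 2 - 2*q²)
f(h) = -19/5 (f(h) = 1*(⅕) - 4*1 = ⅕ - 4 = -19/5)
w(1/(-3))*f(4) = (2 - 2*(1/(-3))²)*(-19/5) = (2 - 2*(-⅓)²)*(-19/5) = (2 - 2*⅑)*(-19/5) = (2 - 2/9)*(-19/5) = (16/9)*(-19/5) = -304/45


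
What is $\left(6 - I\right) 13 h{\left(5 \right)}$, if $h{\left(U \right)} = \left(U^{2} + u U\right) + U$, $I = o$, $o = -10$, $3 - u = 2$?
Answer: $7280$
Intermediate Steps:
$u = 1$ ($u = 3 - 2 = 1$)
$I = -10$
$h{\left(U \right)} = U^{2} + 2 U$ ($h{\left(U \right)} = \left(U^{2} + 1 U\right) + U = \left(U^{2} + U\right) + U = \left(U + U^{2}\right) + U = U^{2} + 2 U$)
$\left(6 - I\right) 13 h{\left(5 \right)} = \left(6 - -10\right) 13 \cdot 5 \left(2 + 5\right) = \left(6 + 10\right) 13 \cdot 5 \cdot 7 = 16 \cdot 13 \cdot 35 = 208 \cdot 35 = 7280$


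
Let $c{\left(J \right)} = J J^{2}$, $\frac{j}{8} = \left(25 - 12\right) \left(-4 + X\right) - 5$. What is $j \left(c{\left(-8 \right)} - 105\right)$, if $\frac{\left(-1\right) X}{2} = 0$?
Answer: $281352$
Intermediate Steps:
$X = 0$ ($X = \left(-2\right) 0 = 0$)
$j = -456$ ($j = 8 \left(\left(25 - 12\right) \left(-4 + 0\right) - 5\right) = 8 \left(13 \left(-4\right) - 5\right) = 8 \left(-52 - 5\right) = 8 \left(-57\right) = -456$)
$c{\left(J \right)} = J^{3}$
$j \left(c{\left(-8 \right)} - 105\right) = - 456 \left(\left(-8\right)^{3} - 105\right) = - 456 \left(-512 - 105\right) = \left(-456\right) \left(-617\right) = 281352$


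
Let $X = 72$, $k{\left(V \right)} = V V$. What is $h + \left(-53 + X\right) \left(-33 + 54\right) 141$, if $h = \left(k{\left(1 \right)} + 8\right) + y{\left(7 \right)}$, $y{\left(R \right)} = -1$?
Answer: $56267$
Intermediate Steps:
$k{\left(V \right)} = V^{2}$
$h = 8$ ($h = \left(1^{2} + 8\right) - 1 = \left(1 + 8\right) - 1 = 9 - 1 = 8$)
$h + \left(-53 + X\right) \left(-33 + 54\right) 141 = 8 + \left(-53 + 72\right) \left(-33 + 54\right) 141 = 8 + 19 \cdot 21 \cdot 141 = 8 + 399 \cdot 141 = 8 + 56259 = 56267$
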